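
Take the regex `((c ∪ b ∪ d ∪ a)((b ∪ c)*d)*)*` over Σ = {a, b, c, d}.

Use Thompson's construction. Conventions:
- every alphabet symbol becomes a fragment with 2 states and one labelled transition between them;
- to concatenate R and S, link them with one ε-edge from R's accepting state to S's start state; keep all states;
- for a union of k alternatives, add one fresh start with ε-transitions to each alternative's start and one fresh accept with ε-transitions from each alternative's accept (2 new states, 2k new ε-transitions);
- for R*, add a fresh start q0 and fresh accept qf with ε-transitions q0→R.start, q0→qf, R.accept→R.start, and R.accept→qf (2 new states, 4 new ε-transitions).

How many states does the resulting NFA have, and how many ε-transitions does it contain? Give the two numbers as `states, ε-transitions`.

24, 26

Recursing over subexpressions:
Each of the 7 symbol leaves contributes 2 states and 0 ε-transitions.
  c ∪ b ∪ d ∪ a — 10 states, 8 ε-transitions
  b ∪ c — 6 states, 4 ε-transitions
  (b ∪ c)* — 8 states, 8 ε-transitions
  (b ∪ c)*d — 10 states, 9 ε-transitions
  ((b ∪ c)*d)* — 12 states, 13 ε-transitions
  (c ∪ b ∪ d ∪ a)((b ∪ c)*d)* — 22 states, 22 ε-transitions
  ((c ∪ b ∪ d ∪ a)((b ∪ c)*d)*)* — 24 states, 26 ε-transitions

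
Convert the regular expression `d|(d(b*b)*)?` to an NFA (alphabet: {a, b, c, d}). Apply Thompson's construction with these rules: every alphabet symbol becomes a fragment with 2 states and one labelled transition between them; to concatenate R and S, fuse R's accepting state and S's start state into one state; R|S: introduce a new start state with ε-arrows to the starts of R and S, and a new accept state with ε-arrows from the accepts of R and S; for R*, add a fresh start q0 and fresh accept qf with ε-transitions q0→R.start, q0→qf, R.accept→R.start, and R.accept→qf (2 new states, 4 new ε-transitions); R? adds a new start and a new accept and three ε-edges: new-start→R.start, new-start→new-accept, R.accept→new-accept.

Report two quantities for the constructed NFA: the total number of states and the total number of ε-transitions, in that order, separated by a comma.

14, 15

By structural recursion:
Each of the 4 symbol leaves contributes 2 states and 0 ε-transitions.
  b* — 4 states, 4 ε-transitions
  b*b — 5 states, 4 ε-transitions
  (b*b)* — 7 states, 8 ε-transitions
  d(b*b)* — 8 states, 8 ε-transitions
  (d(b*b)*)? — 10 states, 11 ε-transitions
  d|(d(b*b)*)? — 14 states, 15 ε-transitions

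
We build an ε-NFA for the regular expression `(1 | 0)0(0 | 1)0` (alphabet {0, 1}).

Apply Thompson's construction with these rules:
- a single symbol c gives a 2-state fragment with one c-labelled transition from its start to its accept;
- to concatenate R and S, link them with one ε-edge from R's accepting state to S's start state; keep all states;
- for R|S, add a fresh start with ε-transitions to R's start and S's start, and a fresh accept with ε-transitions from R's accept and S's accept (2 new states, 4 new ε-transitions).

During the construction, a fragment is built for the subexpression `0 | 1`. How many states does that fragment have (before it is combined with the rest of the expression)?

6

Fragment for `0 | 1`:
Each of the 2 symbol leaves contributes a 2-state fragment.
  0 | 1 : 6 states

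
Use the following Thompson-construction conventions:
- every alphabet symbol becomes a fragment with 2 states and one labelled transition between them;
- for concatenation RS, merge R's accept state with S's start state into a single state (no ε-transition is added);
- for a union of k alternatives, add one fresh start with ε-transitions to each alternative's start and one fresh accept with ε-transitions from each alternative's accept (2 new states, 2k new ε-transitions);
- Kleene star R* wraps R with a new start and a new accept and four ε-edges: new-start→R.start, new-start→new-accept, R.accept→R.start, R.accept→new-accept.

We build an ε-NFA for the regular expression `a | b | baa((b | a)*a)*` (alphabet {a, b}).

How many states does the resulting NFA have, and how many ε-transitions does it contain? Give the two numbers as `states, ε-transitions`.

20, 18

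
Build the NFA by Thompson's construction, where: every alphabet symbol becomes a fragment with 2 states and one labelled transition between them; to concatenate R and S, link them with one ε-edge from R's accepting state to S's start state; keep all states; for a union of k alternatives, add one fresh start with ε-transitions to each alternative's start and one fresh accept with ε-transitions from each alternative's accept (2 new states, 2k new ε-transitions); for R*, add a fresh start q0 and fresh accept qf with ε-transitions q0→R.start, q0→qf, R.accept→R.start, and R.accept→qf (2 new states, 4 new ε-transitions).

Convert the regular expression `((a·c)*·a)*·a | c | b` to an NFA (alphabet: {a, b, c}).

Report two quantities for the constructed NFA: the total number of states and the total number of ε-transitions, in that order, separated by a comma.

By structural recursion:
Each of the 6 symbol leaves contributes 2 states and 0 ε-transitions.
  a·c = 4 states, 1 ε-transition
  (a·c)* = 6 states, 5 ε-transitions
  (a·c)*·a = 8 states, 6 ε-transitions
  ((a·c)*·a)* = 10 states, 10 ε-transitions
  ((a·c)*·a)*·a = 12 states, 11 ε-transitions
  ((a·c)*·a)*·a | c | b = 18 states, 17 ε-transitions

18, 17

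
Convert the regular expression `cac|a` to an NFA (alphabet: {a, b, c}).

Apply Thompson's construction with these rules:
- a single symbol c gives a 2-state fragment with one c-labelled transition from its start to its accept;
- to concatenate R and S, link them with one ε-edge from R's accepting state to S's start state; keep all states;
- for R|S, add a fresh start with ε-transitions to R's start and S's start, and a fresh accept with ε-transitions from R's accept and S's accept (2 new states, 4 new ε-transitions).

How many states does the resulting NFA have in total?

10

Building bottom-up:
Each of the 4 symbol leaves contributes a 2-state fragment.
  cac = 6 states
  cac|a = 10 states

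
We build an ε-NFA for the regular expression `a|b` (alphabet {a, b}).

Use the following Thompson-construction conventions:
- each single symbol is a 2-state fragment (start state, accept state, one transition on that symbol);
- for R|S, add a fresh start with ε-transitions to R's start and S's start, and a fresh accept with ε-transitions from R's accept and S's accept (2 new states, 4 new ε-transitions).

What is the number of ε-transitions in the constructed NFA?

4

Per subexpression:
Each of the 2 symbol leaves contributes 0 ε-transitions.
  a|b → 4 ε-transitions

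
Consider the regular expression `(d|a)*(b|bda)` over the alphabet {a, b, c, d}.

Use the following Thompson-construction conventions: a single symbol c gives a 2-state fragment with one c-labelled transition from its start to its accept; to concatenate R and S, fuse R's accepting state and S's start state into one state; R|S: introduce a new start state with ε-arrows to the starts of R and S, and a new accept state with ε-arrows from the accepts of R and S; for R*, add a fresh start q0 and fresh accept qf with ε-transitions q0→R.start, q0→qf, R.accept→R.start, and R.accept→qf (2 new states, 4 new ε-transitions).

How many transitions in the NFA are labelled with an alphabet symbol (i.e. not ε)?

6

Bottom-up over the parse tree:
Each of the 6 symbol leaves contributes exactly 1 symbol transition.
  d|a → 2 symbol transitions
  (d|a)* → 2 symbol transitions
  bda → 3 symbol transitions
  b|bda → 4 symbol transitions
  (d|a)*(b|bda) → 6 symbol transitions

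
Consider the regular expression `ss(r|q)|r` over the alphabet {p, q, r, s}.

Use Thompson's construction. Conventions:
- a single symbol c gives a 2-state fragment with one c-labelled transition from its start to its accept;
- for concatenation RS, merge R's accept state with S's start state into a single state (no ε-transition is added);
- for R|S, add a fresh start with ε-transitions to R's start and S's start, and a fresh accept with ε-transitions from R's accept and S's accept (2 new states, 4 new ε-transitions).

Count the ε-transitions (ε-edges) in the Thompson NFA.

Bottom-up over the parse tree:
Each of the 5 symbol leaves contributes 0 ε-transitions.
  r|q — 4 ε-transitions
  ss(r|q) — 4 ε-transitions
  ss(r|q)|r — 8 ε-transitions

8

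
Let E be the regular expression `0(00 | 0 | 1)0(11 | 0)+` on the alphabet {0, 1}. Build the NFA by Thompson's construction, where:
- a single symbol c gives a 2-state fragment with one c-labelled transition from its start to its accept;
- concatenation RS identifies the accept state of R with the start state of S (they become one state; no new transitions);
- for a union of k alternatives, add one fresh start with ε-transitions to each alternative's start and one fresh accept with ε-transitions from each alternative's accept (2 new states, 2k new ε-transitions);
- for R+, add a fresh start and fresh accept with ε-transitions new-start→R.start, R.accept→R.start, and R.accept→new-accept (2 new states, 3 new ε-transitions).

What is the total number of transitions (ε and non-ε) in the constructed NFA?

Building bottom-up:
Each of the 9 symbol leaves contributes 1 transition (1 symbol, 0 ε).
  00 = 2 transitions (2 symbol, 0 ε)
  00 | 0 | 1 = 10 transitions (4 symbol, 6 ε)
  11 = 2 transitions (2 symbol, 0 ε)
  11 | 0 = 7 transitions (3 symbol, 4 ε)
  (11 | 0)+ = 10 transitions (3 symbol, 7 ε)
  0(00 | 0 | 1)0(11 | 0)+ = 22 transitions (9 symbol, 13 ε)

22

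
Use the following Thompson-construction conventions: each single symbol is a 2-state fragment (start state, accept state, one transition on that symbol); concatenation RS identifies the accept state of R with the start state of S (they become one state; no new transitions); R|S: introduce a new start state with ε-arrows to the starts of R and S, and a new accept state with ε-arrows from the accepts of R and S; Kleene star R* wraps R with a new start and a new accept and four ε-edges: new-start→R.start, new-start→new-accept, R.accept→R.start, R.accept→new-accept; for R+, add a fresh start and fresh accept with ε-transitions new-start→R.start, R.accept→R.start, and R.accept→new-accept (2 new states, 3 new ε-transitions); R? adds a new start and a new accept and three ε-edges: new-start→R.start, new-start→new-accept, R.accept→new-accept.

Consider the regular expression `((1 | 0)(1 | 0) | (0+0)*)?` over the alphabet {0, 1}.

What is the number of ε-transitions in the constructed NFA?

Recursing over subexpressions:
Each of the 6 symbol leaves contributes 0 ε-transitions.
  1 | 0 : 4 ε-transitions
  1 | 0 : 4 ε-transitions
  (1 | 0)(1 | 0) : 8 ε-transitions
  0+ : 3 ε-transitions
  0+0 : 3 ε-transitions
  (0+0)* : 7 ε-transitions
  (1 | 0)(1 | 0) | (0+0)* : 19 ε-transitions
  ((1 | 0)(1 | 0) | (0+0)*)? : 22 ε-transitions

22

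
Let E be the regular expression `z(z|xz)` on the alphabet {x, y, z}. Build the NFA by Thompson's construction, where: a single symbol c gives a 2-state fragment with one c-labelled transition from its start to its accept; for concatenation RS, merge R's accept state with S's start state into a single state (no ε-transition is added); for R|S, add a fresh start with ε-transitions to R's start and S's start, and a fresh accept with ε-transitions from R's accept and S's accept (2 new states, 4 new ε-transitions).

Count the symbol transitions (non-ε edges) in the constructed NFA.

4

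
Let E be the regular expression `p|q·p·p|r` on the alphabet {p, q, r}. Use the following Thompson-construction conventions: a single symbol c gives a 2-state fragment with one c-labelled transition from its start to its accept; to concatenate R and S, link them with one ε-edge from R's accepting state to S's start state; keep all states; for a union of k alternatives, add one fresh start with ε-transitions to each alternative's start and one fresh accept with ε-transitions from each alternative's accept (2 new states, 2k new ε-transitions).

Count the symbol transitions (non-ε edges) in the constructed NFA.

By structural recursion:
Each of the 5 symbol leaves contributes exactly 1 symbol transition.
  q·p·p = 3 symbol transitions
  p|q·p·p|r = 5 symbol transitions

5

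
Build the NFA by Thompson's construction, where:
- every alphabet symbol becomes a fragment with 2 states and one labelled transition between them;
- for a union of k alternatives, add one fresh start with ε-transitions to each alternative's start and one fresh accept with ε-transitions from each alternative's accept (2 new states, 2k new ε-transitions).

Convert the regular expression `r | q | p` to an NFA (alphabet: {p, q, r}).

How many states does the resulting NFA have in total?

8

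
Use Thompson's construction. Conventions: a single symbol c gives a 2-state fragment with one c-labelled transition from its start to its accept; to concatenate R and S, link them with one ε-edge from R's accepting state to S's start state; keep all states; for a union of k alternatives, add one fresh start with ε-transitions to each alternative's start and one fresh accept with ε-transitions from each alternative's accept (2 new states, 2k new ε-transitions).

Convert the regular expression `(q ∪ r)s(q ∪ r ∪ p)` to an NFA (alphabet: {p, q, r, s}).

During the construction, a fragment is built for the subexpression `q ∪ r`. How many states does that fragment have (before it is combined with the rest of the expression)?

Fragment for `q ∪ r`:
Each of the 2 symbol leaves contributes a 2-state fragment.
  q ∪ r : 6 states

6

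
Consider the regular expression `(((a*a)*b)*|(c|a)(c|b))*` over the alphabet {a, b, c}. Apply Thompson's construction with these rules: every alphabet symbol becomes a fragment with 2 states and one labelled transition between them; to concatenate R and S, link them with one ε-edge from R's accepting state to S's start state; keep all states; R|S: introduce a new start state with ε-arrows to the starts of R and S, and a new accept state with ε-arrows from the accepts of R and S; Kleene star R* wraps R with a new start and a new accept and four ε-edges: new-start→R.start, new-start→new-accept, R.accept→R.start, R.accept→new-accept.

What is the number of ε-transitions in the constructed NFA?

31

By structural recursion:
Each of the 7 symbol leaves contributes 0 ε-transitions.
  a* = 4 ε-transitions
  a*a = 5 ε-transitions
  (a*a)* = 9 ε-transitions
  (a*a)*b = 10 ε-transitions
  ((a*a)*b)* = 14 ε-transitions
  c|a = 4 ε-transitions
  c|b = 4 ε-transitions
  (c|a)(c|b) = 9 ε-transitions
  ((a*a)*b)*|(c|a)(c|b) = 27 ε-transitions
  (((a*a)*b)*|(c|a)(c|b))* = 31 ε-transitions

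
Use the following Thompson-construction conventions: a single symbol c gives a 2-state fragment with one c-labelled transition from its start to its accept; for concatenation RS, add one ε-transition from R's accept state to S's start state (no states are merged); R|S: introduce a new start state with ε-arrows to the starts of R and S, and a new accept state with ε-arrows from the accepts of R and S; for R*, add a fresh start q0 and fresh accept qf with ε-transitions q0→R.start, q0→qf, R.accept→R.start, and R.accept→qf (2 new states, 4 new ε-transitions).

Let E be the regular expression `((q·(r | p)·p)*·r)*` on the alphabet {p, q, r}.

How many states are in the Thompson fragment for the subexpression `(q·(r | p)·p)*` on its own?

Fragment for `(q·(r | p)·p)*`:
Each of the 4 symbol leaves contributes a 2-state fragment.
  r | p = 6 states
  q·(r | p)·p = 10 states
  (q·(r | p)·p)* = 12 states

12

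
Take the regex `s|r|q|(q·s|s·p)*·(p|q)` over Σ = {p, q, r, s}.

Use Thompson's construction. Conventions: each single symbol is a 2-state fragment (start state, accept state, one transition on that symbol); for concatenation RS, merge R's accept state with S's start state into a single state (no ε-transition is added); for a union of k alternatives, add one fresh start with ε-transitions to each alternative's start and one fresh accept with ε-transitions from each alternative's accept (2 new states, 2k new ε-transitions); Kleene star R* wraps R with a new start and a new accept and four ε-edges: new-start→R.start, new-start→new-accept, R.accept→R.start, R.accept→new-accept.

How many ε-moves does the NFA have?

20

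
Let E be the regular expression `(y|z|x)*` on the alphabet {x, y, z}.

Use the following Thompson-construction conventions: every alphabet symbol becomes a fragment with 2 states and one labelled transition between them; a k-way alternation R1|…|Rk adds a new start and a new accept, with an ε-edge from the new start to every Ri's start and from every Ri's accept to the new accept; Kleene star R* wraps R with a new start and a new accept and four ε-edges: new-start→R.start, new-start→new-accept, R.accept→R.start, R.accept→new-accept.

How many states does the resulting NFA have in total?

10

Recursing over subexpressions:
Each of the 3 symbol leaves contributes a 2-state fragment.
  y|z|x → 8 states
  (y|z|x)* → 10 states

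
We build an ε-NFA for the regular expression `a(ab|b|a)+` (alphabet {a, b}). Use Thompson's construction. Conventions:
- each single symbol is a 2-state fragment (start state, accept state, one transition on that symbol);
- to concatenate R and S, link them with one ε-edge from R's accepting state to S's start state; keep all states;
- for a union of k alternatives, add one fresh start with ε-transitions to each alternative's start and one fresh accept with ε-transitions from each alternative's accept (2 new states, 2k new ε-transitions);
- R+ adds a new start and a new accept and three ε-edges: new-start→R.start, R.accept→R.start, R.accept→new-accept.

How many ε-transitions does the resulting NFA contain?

Building bottom-up:
Each of the 5 symbol leaves contributes 0 ε-transitions.
  ab = 1 ε-transition
  ab|b|a = 7 ε-transitions
  (ab|b|a)+ = 10 ε-transitions
  a(ab|b|a)+ = 11 ε-transitions

11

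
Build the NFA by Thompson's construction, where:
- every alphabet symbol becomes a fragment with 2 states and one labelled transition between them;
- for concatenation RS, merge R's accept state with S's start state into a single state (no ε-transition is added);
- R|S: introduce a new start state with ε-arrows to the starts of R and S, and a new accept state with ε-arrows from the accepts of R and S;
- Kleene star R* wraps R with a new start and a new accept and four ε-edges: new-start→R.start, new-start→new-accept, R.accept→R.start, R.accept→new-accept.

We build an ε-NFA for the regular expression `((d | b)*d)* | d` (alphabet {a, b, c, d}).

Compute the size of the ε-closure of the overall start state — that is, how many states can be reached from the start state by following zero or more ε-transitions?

10

Let C(F) = |ε-closure(F.start)| within fragment F, and note whether F accepts ε. Symbol fragments have C = 1 and do not accept ε. Then:
  d | b — C = 1 + 1 + 1 = 3 (the new accept is not ε-reachable since no branch accepts ε)
  (d | b)* — C = 1 (new start) + 3 (body) + 1 (new accept) = 5
  (d | b)*d — the left operand accepts ε, so the closure extends into the next operand (the shared merged state is already counted); C = 5 + (1−1) = 5
  ((d | b)*d)* — C = 1 (new start) + 5 (body) + 1 (new accept) = 7
  ((d | b)*d)* | d — C = 1 (new start) + (7 + 1) + 1 (new accept, since some branch ε-reaches its own accept) = 10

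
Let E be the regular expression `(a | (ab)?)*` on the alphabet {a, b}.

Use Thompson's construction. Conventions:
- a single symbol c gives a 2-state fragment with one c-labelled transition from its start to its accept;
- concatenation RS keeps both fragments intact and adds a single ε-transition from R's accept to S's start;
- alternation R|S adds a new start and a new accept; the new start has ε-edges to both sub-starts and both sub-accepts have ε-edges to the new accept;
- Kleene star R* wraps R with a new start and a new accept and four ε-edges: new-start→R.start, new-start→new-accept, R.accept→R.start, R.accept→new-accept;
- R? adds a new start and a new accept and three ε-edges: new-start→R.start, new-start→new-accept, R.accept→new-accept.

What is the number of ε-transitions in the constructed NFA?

12

Recursing over subexpressions:
Each of the 3 symbol leaves contributes 0 ε-transitions.
  ab : 1 ε-transition
  (ab)? : 4 ε-transitions
  a | (ab)? : 8 ε-transitions
  (a | (ab)?)* : 12 ε-transitions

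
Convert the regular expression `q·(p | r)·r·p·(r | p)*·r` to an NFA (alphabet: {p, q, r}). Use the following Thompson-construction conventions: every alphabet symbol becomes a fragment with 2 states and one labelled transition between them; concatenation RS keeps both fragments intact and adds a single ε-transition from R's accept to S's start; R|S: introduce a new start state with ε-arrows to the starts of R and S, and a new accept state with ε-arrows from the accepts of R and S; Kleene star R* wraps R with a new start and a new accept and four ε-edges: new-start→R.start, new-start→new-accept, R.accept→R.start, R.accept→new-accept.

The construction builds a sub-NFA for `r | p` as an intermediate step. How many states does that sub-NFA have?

Fragment for `r | p`:
Each of the 2 symbol leaves contributes a 2-state fragment.
  r | p → 6 states

6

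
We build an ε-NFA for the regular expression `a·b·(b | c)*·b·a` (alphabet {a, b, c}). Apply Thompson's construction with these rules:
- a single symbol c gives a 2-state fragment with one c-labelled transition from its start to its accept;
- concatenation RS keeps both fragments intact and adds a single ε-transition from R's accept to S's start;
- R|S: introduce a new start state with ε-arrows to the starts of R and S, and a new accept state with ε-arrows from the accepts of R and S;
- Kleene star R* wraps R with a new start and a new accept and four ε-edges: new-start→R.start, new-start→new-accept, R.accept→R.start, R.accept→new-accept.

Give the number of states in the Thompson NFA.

16

By structural recursion:
Each of the 6 symbol leaves contributes a 2-state fragment.
  b | c — 6 states
  (b | c)* — 8 states
  a·b·(b | c)*·b·a — 16 states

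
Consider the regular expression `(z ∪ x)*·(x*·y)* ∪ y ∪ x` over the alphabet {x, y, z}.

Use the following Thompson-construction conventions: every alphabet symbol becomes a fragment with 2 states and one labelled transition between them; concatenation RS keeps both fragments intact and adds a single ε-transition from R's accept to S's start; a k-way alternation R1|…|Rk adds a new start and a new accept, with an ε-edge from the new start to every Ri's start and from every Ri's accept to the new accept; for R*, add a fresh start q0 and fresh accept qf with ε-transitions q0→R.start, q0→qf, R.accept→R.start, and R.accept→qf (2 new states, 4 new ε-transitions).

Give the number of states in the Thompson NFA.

22

Recursing over subexpressions:
Each of the 6 symbol leaves contributes a 2-state fragment.
  z ∪ x : 6 states
  (z ∪ x)* : 8 states
  x* : 4 states
  x*·y : 6 states
  (x*·y)* : 8 states
  (z ∪ x)*·(x*·y)* : 16 states
  (z ∪ x)*·(x*·y)* ∪ y ∪ x : 22 states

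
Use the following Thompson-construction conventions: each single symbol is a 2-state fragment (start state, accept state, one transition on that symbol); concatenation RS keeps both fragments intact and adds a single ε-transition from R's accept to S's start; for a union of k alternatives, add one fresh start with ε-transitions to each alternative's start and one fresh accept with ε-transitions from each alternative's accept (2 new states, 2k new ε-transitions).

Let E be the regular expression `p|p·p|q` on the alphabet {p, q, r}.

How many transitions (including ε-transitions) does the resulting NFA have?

11

Bottom-up over the parse tree:
Each of the 4 symbol leaves contributes 1 transition (1 symbol, 0 ε).
  p·p — 3 transitions (2 symbol, 1 ε)
  p|p·p|q — 11 transitions (4 symbol, 7 ε)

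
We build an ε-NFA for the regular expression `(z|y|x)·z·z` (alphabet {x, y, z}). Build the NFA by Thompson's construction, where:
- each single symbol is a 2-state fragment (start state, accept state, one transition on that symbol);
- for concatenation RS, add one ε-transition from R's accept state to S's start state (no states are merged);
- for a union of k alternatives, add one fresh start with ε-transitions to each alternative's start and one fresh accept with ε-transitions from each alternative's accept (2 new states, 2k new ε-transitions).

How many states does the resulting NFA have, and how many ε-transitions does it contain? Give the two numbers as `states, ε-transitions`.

12, 8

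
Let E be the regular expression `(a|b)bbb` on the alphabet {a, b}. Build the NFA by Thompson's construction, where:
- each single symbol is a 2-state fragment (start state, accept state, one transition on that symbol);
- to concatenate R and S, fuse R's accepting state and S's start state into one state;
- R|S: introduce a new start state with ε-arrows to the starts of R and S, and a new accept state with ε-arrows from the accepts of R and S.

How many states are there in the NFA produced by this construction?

Per subexpression:
Each of the 5 symbol leaves contributes a 2-state fragment.
  a|b = 6 states
  (a|b)bbb = 9 states

9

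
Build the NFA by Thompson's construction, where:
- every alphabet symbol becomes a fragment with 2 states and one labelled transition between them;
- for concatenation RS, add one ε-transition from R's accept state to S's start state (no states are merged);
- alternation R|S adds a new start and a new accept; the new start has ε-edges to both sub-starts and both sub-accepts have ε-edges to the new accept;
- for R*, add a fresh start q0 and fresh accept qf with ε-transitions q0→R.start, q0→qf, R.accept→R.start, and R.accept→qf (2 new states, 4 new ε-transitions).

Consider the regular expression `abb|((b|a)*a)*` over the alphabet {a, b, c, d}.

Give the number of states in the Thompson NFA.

Building bottom-up:
Each of the 6 symbol leaves contributes a 2-state fragment.
  abb = 6 states
  b|a = 6 states
  (b|a)* = 8 states
  (b|a)*a = 10 states
  ((b|a)*a)* = 12 states
  abb|((b|a)*a)* = 20 states

20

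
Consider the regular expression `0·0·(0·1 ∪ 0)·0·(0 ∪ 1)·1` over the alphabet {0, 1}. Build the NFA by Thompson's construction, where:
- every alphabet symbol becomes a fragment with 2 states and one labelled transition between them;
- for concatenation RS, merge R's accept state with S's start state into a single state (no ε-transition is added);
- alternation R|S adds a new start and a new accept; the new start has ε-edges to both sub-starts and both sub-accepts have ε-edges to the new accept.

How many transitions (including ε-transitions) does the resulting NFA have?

17

Per subexpression:
Each of the 9 symbol leaves contributes 1 transition (1 symbol, 0 ε).
  0·1 — 2 transitions (2 symbol, 0 ε)
  0·1 ∪ 0 — 7 transitions (3 symbol, 4 ε)
  0 ∪ 1 — 6 transitions (2 symbol, 4 ε)
  0·0·(0·1 ∪ 0)·0·(0 ∪ 1)·1 — 17 transitions (9 symbol, 8 ε)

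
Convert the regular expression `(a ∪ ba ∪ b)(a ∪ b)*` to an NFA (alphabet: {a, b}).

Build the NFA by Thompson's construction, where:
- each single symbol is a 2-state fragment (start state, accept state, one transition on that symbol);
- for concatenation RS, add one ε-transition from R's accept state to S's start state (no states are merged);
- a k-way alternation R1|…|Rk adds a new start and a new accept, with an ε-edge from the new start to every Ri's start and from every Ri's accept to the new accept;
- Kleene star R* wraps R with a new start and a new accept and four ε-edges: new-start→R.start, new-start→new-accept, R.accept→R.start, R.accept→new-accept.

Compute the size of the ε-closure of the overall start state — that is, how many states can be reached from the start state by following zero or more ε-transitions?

4

Compute the ε-closure size of each fragment's start state recursively; a symbol fragment's start has no outgoing ε-edge, so its closure is just itself (size 1).
  ba — |ε-closure| equals the left operand's closure size = 1 (its accept is not ε-reachable, so the closure stops there)
  a ∪ ba ∪ b — |ε-closure| = 1 + 1 + 1 + 1 = 4 (the new accept is not ε-reachable since no branch accepts ε)
  a ∪ b — new start ε-reaches every alternative's start; none of them accept ε, so the new accept is not reached: |ε-closure| = 1 + 1 + 1 = 3
  (a ∪ b)* — new start has ε-edges to the inner start and to the new accept, so |ε-closure| = 2 + 3 = 5
  (a ∪ ba ∪ b)(a ∪ b)* — same as the first factor's closure: |ε-closure| = 4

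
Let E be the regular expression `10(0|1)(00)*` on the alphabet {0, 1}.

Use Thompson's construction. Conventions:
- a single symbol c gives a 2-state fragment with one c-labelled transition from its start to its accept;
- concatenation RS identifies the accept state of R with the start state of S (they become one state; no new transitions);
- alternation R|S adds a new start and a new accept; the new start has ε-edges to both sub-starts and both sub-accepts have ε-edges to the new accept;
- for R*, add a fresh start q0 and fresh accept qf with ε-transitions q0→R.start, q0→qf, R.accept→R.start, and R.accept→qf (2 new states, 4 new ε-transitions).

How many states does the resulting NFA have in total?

12

Building bottom-up:
Each of the 6 symbol leaves contributes a 2-state fragment.
  0|1 : 6 states
  00 : 3 states
  (00)* : 5 states
  10(0|1)(00)* : 12 states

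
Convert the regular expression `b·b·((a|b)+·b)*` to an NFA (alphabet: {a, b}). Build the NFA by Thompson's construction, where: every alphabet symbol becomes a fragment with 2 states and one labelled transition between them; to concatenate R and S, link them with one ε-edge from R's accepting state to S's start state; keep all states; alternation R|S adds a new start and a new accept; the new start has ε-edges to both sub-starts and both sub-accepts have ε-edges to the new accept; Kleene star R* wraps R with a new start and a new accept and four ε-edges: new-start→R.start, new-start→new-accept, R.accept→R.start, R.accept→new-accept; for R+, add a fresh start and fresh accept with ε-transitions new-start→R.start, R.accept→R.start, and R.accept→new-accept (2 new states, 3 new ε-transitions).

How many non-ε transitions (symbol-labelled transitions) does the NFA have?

5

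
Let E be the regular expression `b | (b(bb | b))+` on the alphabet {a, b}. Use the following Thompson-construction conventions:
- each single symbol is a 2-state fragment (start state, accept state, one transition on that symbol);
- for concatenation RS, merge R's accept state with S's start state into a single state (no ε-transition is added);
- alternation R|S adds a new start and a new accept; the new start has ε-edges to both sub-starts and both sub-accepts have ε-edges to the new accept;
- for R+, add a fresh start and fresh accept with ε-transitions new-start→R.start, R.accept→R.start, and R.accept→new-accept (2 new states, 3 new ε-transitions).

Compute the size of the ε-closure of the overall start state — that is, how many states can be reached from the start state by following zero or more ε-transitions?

Work bottom-up. For each fragment F, track |ε-closure(F.start)| and whether F's accept lies in that closure (i.e. whether F accepts ε). A single-symbol fragment has closure size 1 and does not accept ε.
  bb → |ε-closure| equals the left operand's closure size = 1 (its accept is not ε-reachable, so the closure stops there)
  bb | b → |ε-closure| = 1 + 1 + 1 = 3 (the new accept is not ε-reachable since no branch accepts ε)
  b(bb | b) → same as the first factor's closure: |ε-closure| = 1
  (b(bb | b))+ → new start ε-reaches only the body's start; the new accept needs a symbol first: |ε-closure| = 1 + 1 = 2
  b | (b(bb | b))+ → |ε-closure| = 1 + 1 + 2 = 4 (the new accept is not ε-reachable since no branch accepts ε)

4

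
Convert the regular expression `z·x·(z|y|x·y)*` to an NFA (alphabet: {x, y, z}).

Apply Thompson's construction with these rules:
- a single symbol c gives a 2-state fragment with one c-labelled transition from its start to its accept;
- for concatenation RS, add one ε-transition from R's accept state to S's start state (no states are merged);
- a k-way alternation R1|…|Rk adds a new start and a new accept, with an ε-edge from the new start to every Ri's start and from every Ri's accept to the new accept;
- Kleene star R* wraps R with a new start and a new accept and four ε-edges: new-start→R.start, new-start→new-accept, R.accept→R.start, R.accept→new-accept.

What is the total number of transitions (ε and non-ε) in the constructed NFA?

19

By structural recursion:
Each of the 6 symbol leaves contributes 1 transition (1 symbol, 0 ε).
  x·y = 3 transitions (2 symbol, 1 ε)
  z|y|x·y = 11 transitions (4 symbol, 7 ε)
  (z|y|x·y)* = 15 transitions (4 symbol, 11 ε)
  z·x·(z|y|x·y)* = 19 transitions (6 symbol, 13 ε)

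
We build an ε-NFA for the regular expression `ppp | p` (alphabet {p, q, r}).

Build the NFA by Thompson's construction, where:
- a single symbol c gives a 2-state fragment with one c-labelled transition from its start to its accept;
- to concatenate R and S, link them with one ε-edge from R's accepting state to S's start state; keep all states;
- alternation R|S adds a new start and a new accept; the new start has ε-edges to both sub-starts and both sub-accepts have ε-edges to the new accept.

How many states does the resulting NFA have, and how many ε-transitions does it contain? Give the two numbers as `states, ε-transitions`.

10, 6

Building bottom-up:
Each of the 4 symbol leaves contributes 2 states and 0 ε-transitions.
  ppp → 6 states, 2 ε-transitions
  ppp | p → 10 states, 6 ε-transitions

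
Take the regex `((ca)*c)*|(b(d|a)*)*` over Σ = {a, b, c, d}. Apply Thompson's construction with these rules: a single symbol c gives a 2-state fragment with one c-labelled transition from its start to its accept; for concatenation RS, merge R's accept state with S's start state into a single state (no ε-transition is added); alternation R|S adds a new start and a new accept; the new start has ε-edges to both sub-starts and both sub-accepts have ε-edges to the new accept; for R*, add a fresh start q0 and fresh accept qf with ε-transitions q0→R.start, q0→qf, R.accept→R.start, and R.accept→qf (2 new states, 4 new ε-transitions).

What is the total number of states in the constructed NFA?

By structural recursion:
Each of the 6 symbol leaves contributes a 2-state fragment.
  ca : 3 states
  (ca)* : 5 states
  (ca)*c : 6 states
  ((ca)*c)* : 8 states
  d|a : 6 states
  (d|a)* : 8 states
  b(d|a)* : 9 states
  (b(d|a)*)* : 11 states
  ((ca)*c)*|(b(d|a)*)* : 21 states

21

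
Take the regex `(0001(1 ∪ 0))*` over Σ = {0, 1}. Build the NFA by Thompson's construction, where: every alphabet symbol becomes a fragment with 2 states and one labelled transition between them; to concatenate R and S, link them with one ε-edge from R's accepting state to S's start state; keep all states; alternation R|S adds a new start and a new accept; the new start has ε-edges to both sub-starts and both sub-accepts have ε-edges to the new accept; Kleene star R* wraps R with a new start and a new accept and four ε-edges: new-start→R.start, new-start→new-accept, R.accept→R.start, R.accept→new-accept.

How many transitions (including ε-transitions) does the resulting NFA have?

Building bottom-up:
Each of the 6 symbol leaves contributes 1 transition (1 symbol, 0 ε).
  1 ∪ 0 → 6 transitions (2 symbol, 4 ε)
  0001(1 ∪ 0) → 14 transitions (6 symbol, 8 ε)
  (0001(1 ∪ 0))* → 18 transitions (6 symbol, 12 ε)

18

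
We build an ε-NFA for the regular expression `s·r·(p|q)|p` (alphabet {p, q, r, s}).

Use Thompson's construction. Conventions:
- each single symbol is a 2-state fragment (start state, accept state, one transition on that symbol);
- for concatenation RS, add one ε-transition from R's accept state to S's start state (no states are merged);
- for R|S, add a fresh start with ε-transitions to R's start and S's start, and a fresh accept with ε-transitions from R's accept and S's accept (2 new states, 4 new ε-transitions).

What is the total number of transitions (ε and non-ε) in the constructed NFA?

Bottom-up over the parse tree:
Each of the 5 symbol leaves contributes 1 transition (1 symbol, 0 ε).
  p|q — 6 transitions (2 symbol, 4 ε)
  s·r·(p|q) — 10 transitions (4 symbol, 6 ε)
  s·r·(p|q)|p — 15 transitions (5 symbol, 10 ε)

15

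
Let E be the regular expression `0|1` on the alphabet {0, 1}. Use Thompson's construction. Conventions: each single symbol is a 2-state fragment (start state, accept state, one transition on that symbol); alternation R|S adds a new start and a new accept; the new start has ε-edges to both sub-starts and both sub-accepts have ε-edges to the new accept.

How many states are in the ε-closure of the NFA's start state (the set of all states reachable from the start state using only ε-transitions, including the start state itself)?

Work bottom-up. For each fragment F, track |ε-closure(F.start)| and whether F's accept lies in that closure (i.e. whether F accepts ε). A single-symbol fragment has closure size 1 and does not accept ε.
  0|1 : C = 1 + 1 + 1 = 3 (the new accept is not ε-reachable since no branch accepts ε)

3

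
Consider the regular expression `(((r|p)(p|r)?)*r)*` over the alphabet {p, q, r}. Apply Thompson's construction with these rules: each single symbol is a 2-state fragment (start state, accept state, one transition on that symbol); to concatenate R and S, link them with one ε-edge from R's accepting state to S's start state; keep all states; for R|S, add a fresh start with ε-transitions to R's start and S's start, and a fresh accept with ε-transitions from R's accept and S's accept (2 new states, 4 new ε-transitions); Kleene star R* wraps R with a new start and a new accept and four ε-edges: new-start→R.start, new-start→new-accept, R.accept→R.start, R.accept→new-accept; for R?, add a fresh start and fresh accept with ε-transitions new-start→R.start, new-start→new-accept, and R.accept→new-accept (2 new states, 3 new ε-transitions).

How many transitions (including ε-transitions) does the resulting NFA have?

26

By structural recursion:
Each of the 5 symbol leaves contributes 1 transition (1 symbol, 0 ε).
  r|p = 6 transitions (2 symbol, 4 ε)
  p|r = 6 transitions (2 symbol, 4 ε)
  (p|r)? = 9 transitions (2 symbol, 7 ε)
  (r|p)(p|r)? = 16 transitions (4 symbol, 12 ε)
  ((r|p)(p|r)?)* = 20 transitions (4 symbol, 16 ε)
  ((r|p)(p|r)?)*r = 22 transitions (5 symbol, 17 ε)
  (((r|p)(p|r)?)*r)* = 26 transitions (5 symbol, 21 ε)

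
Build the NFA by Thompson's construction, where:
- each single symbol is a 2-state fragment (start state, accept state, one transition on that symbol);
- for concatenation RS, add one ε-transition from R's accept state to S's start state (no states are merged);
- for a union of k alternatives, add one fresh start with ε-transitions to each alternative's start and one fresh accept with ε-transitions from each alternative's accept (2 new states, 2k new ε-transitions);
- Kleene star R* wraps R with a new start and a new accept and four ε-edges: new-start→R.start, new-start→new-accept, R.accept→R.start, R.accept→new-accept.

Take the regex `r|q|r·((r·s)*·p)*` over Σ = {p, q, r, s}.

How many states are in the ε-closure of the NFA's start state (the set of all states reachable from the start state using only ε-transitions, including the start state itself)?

4

Work bottom-up. For each fragment F, track |ε-closure(F.start)| and whether F's accept lies in that closure (i.e. whether F accepts ε). A single-symbol fragment has closure size 1 and does not accept ε.
  r·s — same as the first factor's closure: |closure| = 1
  (r·s)* — new start has ε-edges to the inner start and to the new accept, so |closure| = 2 + 1 = 3
  (r·s)*·p — the left operand accepts ε, so the closure extends into the next operand (via the concat ε-link); |closure| = 3 + 1 = 4
  ((r·s)*·p)* — |closure| = 1 (new start) + 4 (body) + 1 (new accept) = 6
  r·((r·s)*·p)* — |closure| equals the left operand's closure size = 1 (its accept is not ε-reachable, so the closure stops there)
  r|q|r·((r·s)*·p)* — new start ε-reaches every alternative's start; none of them accept ε, so the new accept is not reached: |closure| = 1 + 1 + 1 + 1 = 4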